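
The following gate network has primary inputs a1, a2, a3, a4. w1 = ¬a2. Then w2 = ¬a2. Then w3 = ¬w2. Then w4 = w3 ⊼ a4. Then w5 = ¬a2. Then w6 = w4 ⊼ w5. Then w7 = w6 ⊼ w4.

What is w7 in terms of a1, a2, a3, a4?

w2 = ¬a2
w3 = ¬w2 = ¬¬a2
w4 = w3 ⊼ a4 = ¬¬a2 ⊼ a4
w5 = ¬a2
w6 = w4 ⊼ w5 = (¬¬a2 ⊼ a4) ⊼ ¬a2
w7 = w6 ⊼ w4 = ((¬¬a2 ⊼ a4) ⊼ ¬a2) ⊼ (¬¬a2 ⊼ a4)

((¬¬a2 ⊼ a4) ⊼ ¬a2) ⊼ (¬¬a2 ⊼ a4)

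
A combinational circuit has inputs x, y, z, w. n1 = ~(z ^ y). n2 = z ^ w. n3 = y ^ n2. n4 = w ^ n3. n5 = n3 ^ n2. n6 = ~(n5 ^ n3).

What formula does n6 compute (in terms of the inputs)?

~(((y ^ (z ^ w)) ^ (z ^ w)) ^ (y ^ (z ^ w)))

n2 = z ^ w
n3 = y ^ n2 = y ^ (z ^ w)
n5 = n3 ^ n2 = (y ^ (z ^ w)) ^ (z ^ w)
n6 = ~(n5 ^ n3) = ~(((y ^ (z ^ w)) ^ (z ^ w)) ^ (y ^ (z ^ w)))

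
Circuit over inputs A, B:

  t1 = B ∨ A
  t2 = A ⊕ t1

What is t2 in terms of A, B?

t1 = B ∨ A
t2 = A ⊕ t1 = A ⊕ (B ∨ A)

A ⊕ (B ∨ A)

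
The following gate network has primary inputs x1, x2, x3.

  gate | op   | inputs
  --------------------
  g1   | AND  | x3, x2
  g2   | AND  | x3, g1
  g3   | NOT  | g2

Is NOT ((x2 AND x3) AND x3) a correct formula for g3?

Yes

g1 = x3 AND x2
g2 = x3 AND g1 = x3 AND (x3 AND x2)
g3 = NOT g2 = NOT (x3 AND (x3 AND x2))
At x1=0, x2=1, x3=1: circuit gives 0, formula gives 0.
At x1=0, x2=0, x3=0: circuit gives 1, formula gives 1.
Agrees on all 8 inputs.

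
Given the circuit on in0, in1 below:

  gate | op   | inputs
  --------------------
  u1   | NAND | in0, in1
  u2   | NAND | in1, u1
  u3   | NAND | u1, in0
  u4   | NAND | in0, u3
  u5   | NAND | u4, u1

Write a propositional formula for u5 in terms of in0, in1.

u1 = in0 NAND in1
u3 = u1 NAND in0 = (in0 NAND in1) NAND in0
u4 = in0 NAND u3 = in0 NAND ((in0 NAND in1) NAND in0)
u5 = u4 NAND u1 = (in0 NAND ((in0 NAND in1) NAND in0)) NAND (in0 NAND in1)

(in0 NAND ((in0 NAND in1) NAND in0)) NAND (in0 NAND in1)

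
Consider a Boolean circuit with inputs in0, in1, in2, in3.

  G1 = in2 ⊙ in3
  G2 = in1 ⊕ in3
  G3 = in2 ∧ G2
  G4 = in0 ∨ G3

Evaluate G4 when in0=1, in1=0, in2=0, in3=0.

1

G2 = 0 ⊕ 0 = 0
G3 = 0 ∧ 0 = 0
G4 = 1 ∨ 0 = 1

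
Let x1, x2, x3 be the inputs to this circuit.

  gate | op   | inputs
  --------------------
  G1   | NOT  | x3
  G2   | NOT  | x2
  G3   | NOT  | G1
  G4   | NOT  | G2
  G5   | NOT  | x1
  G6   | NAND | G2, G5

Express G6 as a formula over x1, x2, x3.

NOT x2 NAND NOT x1

G2 = NOT x2
G5 = NOT x1
G6 = G2 NAND G5 = NOT x2 NAND NOT x1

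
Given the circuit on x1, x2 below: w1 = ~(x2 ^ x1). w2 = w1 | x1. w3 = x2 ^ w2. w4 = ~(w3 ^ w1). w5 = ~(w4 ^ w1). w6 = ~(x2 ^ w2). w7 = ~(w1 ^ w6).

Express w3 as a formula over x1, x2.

x2 ^ ((~(x2 ^ x1)) | x1)

w1 = ~(x2 ^ x1)
w2 = w1 | x1 = (~(x2 ^ x1)) | x1
w3 = x2 ^ w2 = x2 ^ ((~(x2 ^ x1)) | x1)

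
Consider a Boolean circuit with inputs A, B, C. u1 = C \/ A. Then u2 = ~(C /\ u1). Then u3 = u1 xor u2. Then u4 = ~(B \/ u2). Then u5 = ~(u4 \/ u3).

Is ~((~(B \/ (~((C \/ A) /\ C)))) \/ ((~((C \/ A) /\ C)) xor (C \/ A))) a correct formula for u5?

u1 = C \/ A
u2 = ~(C /\ u1) = ~(C /\ (C \/ A))
u3 = u1 xor u2 = (C \/ A) xor (~(C /\ (C \/ A)))
u4 = ~(B \/ u2) = ~(B \/ (~(C /\ (C \/ A))))
u5 = ~(u4 \/ u3) = ~((~(B \/ (~(C /\ (C \/ A))))) \/ ((C \/ A) xor (~(C /\ (C \/ A)))))
At A=0, B=0, C=0: circuit gives 0, formula gives 0.
At A=1, B=0, C=0: circuit gives 1, formula gives 1.
Agrees on all 8 inputs.

Yes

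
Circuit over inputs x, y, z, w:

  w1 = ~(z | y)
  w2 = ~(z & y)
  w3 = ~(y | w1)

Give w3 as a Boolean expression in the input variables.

w1 = ~(z | y)
w3 = ~(y | w1) = ~(y | (~(z | y)))

~(y | (~(z | y)))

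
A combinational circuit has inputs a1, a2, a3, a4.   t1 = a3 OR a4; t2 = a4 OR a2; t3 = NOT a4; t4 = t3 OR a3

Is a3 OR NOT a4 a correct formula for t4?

Yes

t3 = NOT a4
t4 = t3 OR a3 = NOT a4 OR a3
At a1=0, a2=0, a3=0, a4=1: circuit gives 0, formula gives 0.
At a1=0, a2=0, a3=0, a4=0: circuit gives 1, formula gives 1.
Agrees on all 16 inputs.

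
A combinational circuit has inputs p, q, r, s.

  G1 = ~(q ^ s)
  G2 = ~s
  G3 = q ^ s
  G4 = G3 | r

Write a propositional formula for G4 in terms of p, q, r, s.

(q ^ s) | r

G3 = q ^ s
G4 = G3 | r = (q ^ s) | r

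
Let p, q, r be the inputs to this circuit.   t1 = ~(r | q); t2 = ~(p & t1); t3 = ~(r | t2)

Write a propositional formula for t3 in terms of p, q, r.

~(r | (~(p & (~(r | q)))))

t1 = ~(r | q)
t2 = ~(p & t1) = ~(p & (~(r | q)))
t3 = ~(r | t2) = ~(r | (~(p & (~(r | q)))))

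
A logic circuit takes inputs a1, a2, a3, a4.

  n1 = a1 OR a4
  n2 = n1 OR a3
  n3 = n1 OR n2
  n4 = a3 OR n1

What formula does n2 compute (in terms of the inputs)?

(a1 OR a4) OR a3

n1 = a1 OR a4
n2 = n1 OR a3 = (a1 OR a4) OR a3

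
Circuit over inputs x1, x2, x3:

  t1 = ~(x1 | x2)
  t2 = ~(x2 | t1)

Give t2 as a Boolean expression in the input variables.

~(x2 | (~(x1 | x2)))

t1 = ~(x1 | x2)
t2 = ~(x2 | t1) = ~(x2 | (~(x1 | x2)))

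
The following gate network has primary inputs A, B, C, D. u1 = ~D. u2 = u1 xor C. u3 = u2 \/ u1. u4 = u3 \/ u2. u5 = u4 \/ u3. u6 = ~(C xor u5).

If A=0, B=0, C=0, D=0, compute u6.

u1 = ~0 = 1
u2 = 1 xor 0 = 1
u3 = 1 \/ 1 = 1
u4 = 1 \/ 1 = 1
u5 = 1 \/ 1 = 1
u6 = ~(0 xor 1) = 0

0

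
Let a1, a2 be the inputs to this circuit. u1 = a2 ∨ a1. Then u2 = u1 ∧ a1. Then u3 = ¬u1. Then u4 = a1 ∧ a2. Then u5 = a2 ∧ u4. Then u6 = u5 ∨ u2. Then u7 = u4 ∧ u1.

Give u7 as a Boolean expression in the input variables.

u1 = a2 ∨ a1
u4 = a1 ∧ a2
u7 = u4 ∧ u1 = (a1 ∧ a2) ∧ (a2 ∨ a1)

(a1 ∧ a2) ∧ (a2 ∨ a1)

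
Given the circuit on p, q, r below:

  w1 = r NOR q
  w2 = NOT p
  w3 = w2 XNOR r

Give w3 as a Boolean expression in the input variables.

w2 = NOT p
w3 = w2 XNOR r = NOT p XNOR r

NOT p XNOR r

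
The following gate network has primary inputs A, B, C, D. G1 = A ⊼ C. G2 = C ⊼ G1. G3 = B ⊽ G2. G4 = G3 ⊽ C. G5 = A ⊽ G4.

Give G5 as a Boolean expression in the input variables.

G1 = A ⊼ C
G2 = C ⊼ G1 = C ⊼ (A ⊼ C)
G3 = B ⊽ G2 = B ⊽ (C ⊼ (A ⊼ C))
G4 = G3 ⊽ C = (B ⊽ (C ⊼ (A ⊼ C))) ⊽ C
G5 = A ⊽ G4 = A ⊽ ((B ⊽ (C ⊼ (A ⊼ C))) ⊽ C)

A ⊽ ((B ⊽ (C ⊼ (A ⊼ C))) ⊽ C)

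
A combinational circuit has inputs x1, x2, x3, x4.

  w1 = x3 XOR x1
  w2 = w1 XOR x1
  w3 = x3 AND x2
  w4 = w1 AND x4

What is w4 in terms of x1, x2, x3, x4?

(x3 XOR x1) AND x4

w1 = x3 XOR x1
w4 = w1 AND x4 = (x3 XOR x1) AND x4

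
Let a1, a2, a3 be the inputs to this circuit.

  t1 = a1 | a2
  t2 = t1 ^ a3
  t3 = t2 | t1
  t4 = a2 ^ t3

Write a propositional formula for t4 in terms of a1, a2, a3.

t1 = a1 | a2
t2 = t1 ^ a3 = (a1 | a2) ^ a3
t3 = t2 | t1 = ((a1 | a2) ^ a3) | (a1 | a2)
t4 = a2 ^ t3 = a2 ^ (((a1 | a2) ^ a3) | (a1 | a2))

a2 ^ (((a1 | a2) ^ a3) | (a1 | a2))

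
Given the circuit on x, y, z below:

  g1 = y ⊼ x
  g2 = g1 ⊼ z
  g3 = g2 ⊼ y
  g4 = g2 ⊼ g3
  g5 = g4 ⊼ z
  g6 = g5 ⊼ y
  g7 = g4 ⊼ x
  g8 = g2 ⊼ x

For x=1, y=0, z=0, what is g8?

g1 = 0 ⊼ 1 = 1
g2 = 1 ⊼ 0 = 1
g8 = 1 ⊼ 1 = 0

0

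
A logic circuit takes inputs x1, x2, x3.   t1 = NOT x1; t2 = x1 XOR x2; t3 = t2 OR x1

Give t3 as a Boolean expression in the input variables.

t2 = x1 XOR x2
t3 = t2 OR x1 = (x1 XOR x2) OR x1

(x1 XOR x2) OR x1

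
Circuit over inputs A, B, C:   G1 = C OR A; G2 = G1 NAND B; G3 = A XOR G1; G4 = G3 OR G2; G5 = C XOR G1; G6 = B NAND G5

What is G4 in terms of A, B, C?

G1 = C OR A
G2 = G1 NAND B = (C OR A) NAND B
G3 = A XOR G1 = A XOR (C OR A)
G4 = G3 OR G2 = (A XOR (C OR A)) OR ((C OR A) NAND B)

(A XOR (C OR A)) OR ((C OR A) NAND B)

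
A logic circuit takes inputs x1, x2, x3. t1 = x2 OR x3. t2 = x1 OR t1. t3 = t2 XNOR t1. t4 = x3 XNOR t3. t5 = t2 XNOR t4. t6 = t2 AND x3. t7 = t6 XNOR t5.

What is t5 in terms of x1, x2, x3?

(x1 OR (x2 OR x3)) XNOR (x3 XNOR ((x1 OR (x2 OR x3)) XNOR (x2 OR x3)))

t1 = x2 OR x3
t2 = x1 OR t1 = x1 OR (x2 OR x3)
t3 = t2 XNOR t1 = (x1 OR (x2 OR x3)) XNOR (x2 OR x3)
t4 = x3 XNOR t3 = x3 XNOR ((x1 OR (x2 OR x3)) XNOR (x2 OR x3))
t5 = t2 XNOR t4 = (x1 OR (x2 OR x3)) XNOR (x3 XNOR ((x1 OR (x2 OR x3)) XNOR (x2 OR x3)))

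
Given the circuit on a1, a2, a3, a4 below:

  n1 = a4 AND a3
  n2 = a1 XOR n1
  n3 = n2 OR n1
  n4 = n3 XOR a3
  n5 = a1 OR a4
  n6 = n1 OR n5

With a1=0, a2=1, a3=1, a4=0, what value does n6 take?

0

n1 = 0 AND 1 = 0
n5 = 0 OR 0 = 0
n6 = 0 OR 0 = 0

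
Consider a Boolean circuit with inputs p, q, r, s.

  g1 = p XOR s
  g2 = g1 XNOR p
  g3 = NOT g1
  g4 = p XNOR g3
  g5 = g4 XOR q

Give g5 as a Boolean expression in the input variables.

(p XNOR NOT (p XOR s)) XOR q

g1 = p XOR s
g3 = NOT g1 = NOT (p XOR s)
g4 = p XNOR g3 = p XNOR NOT (p XOR s)
g5 = g4 XOR q = (p XNOR NOT (p XOR s)) XOR q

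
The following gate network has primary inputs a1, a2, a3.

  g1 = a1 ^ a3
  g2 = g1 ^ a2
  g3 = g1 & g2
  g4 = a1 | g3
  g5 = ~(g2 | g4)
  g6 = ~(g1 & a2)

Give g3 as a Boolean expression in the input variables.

(a1 ^ a3) & ((a1 ^ a3) ^ a2)

g1 = a1 ^ a3
g2 = g1 ^ a2 = (a1 ^ a3) ^ a2
g3 = g1 & g2 = (a1 ^ a3) & ((a1 ^ a3) ^ a2)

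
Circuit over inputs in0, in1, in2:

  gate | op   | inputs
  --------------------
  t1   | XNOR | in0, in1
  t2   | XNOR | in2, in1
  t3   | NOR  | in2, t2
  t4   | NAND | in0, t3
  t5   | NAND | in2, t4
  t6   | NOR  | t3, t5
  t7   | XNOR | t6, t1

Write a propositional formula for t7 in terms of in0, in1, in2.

((in2 NOR (in2 XNOR in1)) NOR (in2 NAND (in0 NAND (in2 NOR (in2 XNOR in1))))) XNOR (in0 XNOR in1)

t1 = in0 XNOR in1
t2 = in2 XNOR in1
t3 = in2 NOR t2 = in2 NOR (in2 XNOR in1)
t4 = in0 NAND t3 = in0 NAND (in2 NOR (in2 XNOR in1))
t5 = in2 NAND t4 = in2 NAND (in0 NAND (in2 NOR (in2 XNOR in1)))
t6 = t3 NOR t5 = (in2 NOR (in2 XNOR in1)) NOR (in2 NAND (in0 NAND (in2 NOR (in2 XNOR in1))))
t7 = t6 XNOR t1 = ((in2 NOR (in2 XNOR in1)) NOR (in2 NAND (in0 NAND (in2 NOR (in2 XNOR in1))))) XNOR (in0 XNOR in1)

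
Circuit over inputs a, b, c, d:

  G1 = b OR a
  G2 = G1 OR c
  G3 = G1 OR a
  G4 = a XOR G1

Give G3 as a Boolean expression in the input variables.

(b OR a) OR a

G1 = b OR a
G3 = G1 OR a = (b OR a) OR a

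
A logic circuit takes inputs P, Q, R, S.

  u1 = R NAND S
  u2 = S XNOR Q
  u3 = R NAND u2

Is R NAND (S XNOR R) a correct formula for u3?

u2 = S XNOR Q
u3 = R NAND u2 = R NAND (S XNOR Q)
At P=0, Q=0, R=1, S=0: circuit gives 0, formula gives 1.

No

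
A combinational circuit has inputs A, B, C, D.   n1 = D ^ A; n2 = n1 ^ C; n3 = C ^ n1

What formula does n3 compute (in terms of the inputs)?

n1 = D ^ A
n3 = C ^ n1 = C ^ (D ^ A)

C ^ (D ^ A)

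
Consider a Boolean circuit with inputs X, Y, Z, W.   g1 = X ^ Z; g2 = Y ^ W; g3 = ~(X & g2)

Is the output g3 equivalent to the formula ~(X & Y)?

No

g2 = Y ^ W
g3 = ~(X & g2) = ~(X & (Y ^ W))
At X=1, Y=0, Z=0, W=1: circuit gives 0, formula gives 1.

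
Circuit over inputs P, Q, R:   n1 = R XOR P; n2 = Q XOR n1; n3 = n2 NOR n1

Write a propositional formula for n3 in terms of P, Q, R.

(Q XOR (R XOR P)) NOR (R XOR P)

n1 = R XOR P
n2 = Q XOR n1 = Q XOR (R XOR P)
n3 = n2 NOR n1 = (Q XOR (R XOR P)) NOR (R XOR P)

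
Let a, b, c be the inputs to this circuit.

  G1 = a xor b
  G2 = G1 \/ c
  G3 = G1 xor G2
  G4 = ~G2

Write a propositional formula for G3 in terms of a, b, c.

(a xor b) xor ((a xor b) \/ c)

G1 = a xor b
G2 = G1 \/ c = (a xor b) \/ c
G3 = G1 xor G2 = (a xor b) xor ((a xor b) \/ c)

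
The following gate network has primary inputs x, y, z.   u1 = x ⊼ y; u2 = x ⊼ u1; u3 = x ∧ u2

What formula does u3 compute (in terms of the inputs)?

x ∧ (x ⊼ (x ⊼ y))

u1 = x ⊼ y
u2 = x ⊼ u1 = x ⊼ (x ⊼ y)
u3 = x ∧ u2 = x ∧ (x ⊼ (x ⊼ y))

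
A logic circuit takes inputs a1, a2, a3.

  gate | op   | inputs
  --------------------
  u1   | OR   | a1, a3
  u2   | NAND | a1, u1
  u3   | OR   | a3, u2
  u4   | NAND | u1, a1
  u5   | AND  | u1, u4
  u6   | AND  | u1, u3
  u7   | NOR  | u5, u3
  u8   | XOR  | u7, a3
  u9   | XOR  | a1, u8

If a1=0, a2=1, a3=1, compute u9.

u1 = 0 OR 1 = 1
u2 = 0 NAND 1 = 1
u3 = 1 OR 1 = 1
u4 = 1 NAND 0 = 1
u5 = 1 AND 1 = 1
u7 = 1 NOR 1 = 0
u8 = 0 XOR 1 = 1
u9 = 0 XOR 1 = 1

1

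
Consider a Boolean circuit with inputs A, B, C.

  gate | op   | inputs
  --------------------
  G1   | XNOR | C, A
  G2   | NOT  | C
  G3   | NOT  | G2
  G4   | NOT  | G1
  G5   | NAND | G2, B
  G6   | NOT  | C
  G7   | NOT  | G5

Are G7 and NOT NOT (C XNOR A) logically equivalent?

No

G2 = NOT C
G5 = G2 NAND B = NOT C NAND B
G7 = NOT G5 = NOT (NOT C NAND B)
At A=0, B=0, C=0: circuit gives 0, formula gives 1.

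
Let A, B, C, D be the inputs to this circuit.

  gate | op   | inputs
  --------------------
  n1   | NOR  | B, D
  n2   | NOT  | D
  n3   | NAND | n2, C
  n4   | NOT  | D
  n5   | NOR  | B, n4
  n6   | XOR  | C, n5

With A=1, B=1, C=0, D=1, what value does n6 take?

0

n4 = NOT 1 = 0
n5 = 1 NOR 0 = 0
n6 = 0 XOR 0 = 0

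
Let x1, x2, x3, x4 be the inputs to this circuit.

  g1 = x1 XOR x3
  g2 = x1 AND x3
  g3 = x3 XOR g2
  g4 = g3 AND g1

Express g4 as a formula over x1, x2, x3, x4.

(x3 XOR (x1 AND x3)) AND (x1 XOR x3)

g1 = x1 XOR x3
g2 = x1 AND x3
g3 = x3 XOR g2 = x3 XOR (x1 AND x3)
g4 = g3 AND g1 = (x3 XOR (x1 AND x3)) AND (x1 XOR x3)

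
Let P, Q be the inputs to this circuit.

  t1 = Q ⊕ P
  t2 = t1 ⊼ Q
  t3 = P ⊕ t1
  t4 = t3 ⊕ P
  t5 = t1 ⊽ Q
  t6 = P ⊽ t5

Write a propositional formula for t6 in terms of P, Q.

t1 = Q ⊕ P
t5 = t1 ⊽ Q = (Q ⊕ P) ⊽ Q
t6 = P ⊽ t5 = P ⊽ ((Q ⊕ P) ⊽ Q)

P ⊽ ((Q ⊕ P) ⊽ Q)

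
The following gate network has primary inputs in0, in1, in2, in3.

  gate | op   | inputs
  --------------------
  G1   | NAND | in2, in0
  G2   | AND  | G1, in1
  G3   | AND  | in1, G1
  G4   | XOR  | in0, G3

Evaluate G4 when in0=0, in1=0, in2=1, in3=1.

G1 = 1 NAND 0 = 1
G3 = 0 AND 1 = 0
G4 = 0 XOR 0 = 0

0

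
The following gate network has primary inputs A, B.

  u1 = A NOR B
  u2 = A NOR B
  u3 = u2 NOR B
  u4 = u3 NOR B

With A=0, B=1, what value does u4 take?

0

u2 = 0 NOR 1 = 0
u3 = 0 NOR 1 = 0
u4 = 0 NOR 1 = 0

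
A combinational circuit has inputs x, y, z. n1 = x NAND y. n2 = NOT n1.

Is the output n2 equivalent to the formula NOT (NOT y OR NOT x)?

n1 = x NAND y
n2 = NOT n1 = NOT (x NAND y)
At x=0, y=0, z=0: circuit gives 0, formula gives 0.
At x=1, y=1, z=0: circuit gives 1, formula gives 1.
Agrees on all 8 inputs.

Yes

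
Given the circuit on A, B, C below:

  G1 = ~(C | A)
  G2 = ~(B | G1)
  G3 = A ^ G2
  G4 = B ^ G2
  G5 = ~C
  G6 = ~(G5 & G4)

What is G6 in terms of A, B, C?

G1 = ~(C | A)
G2 = ~(B | G1) = ~(B | (~(C | A)))
G4 = B ^ G2 = B ^ (~(B | (~(C | A))))
G5 = ~C
G6 = ~(G5 & G4) = ~(~C & (B ^ (~(B | (~(C | A))))))

~(~C & (B ^ (~(B | (~(C | A))))))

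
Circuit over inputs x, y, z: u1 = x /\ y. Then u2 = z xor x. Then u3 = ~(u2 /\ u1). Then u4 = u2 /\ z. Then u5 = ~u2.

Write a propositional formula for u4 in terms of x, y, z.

u2 = z xor x
u4 = u2 /\ z = (z xor x) /\ z

(z xor x) /\ z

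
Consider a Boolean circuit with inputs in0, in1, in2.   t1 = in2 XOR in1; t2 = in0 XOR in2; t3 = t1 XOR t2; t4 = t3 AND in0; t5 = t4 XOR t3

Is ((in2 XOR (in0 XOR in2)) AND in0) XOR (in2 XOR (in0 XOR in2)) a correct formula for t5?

No

t1 = in2 XOR in1
t2 = in0 XOR in2
t3 = t1 XOR t2 = (in2 XOR in1) XOR (in0 XOR in2)
t4 = t3 AND in0 = ((in2 XOR in1) XOR (in0 XOR in2)) AND in0
t5 = t4 XOR t3 = (((in2 XOR in1) XOR (in0 XOR in2)) AND in0) XOR ((in2 XOR in1) XOR (in0 XOR in2))
At in0=0, in1=1, in2=0: circuit gives 1, formula gives 0.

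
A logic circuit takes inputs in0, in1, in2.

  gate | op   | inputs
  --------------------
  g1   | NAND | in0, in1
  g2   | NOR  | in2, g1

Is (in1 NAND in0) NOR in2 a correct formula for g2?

g1 = in0 NAND in1
g2 = in2 NOR g1 = in2 NOR (in0 NAND in1)
At in0=0, in1=0, in2=0: circuit gives 0, formula gives 0.
At in0=1, in1=1, in2=0: circuit gives 1, formula gives 1.
Agrees on all 8 inputs.

Yes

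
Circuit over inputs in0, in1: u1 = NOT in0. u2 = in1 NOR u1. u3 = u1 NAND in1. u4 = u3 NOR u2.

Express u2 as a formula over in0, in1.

u1 = NOT in0
u2 = in1 NOR u1 = in1 NOR NOT in0

in1 NOR NOT in0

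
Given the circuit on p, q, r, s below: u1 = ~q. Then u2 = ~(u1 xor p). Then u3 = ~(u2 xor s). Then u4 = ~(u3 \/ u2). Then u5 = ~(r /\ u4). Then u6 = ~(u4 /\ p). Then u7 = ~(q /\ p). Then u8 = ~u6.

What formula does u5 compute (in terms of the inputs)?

u1 = ~q
u2 = ~(u1 xor p) = ~(~q xor p)
u3 = ~(u2 xor s) = ~((~(~q xor p)) xor s)
u4 = ~(u3 \/ u2) = ~((~((~(~q xor p)) xor s)) \/ (~(~q xor p)))
u5 = ~(r /\ u4) = ~(r /\ (~((~((~(~q xor p)) xor s)) \/ (~(~q xor p)))))

~(r /\ (~((~((~(~q xor p)) xor s)) \/ (~(~q xor p)))))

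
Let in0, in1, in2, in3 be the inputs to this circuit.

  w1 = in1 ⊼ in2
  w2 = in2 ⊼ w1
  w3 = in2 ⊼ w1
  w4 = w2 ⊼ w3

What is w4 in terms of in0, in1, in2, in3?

w1 = in1 ⊼ in2
w2 = in2 ⊼ w1 = in2 ⊼ (in1 ⊼ in2)
w3 = in2 ⊼ w1 = in2 ⊼ (in1 ⊼ in2)
w4 = w2 ⊼ w3 = (in2 ⊼ (in1 ⊼ in2)) ⊼ (in2 ⊼ (in1 ⊼ in2))

(in2 ⊼ (in1 ⊼ in2)) ⊼ (in2 ⊼ (in1 ⊼ in2))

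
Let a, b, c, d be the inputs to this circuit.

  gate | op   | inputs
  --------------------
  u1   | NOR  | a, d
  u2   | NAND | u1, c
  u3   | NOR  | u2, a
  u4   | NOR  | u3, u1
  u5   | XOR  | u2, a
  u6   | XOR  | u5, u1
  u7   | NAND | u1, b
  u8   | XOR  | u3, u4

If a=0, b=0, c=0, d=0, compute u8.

0

u1 = 0 NOR 0 = 1
u2 = 1 NAND 0 = 1
u3 = 1 NOR 0 = 0
u4 = 0 NOR 1 = 0
u8 = 0 XOR 0 = 0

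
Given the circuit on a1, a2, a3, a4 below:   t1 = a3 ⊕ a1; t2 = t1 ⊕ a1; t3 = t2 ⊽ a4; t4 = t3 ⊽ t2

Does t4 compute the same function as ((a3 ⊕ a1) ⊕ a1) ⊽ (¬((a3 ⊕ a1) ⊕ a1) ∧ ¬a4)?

t1 = a3 ⊕ a1
t2 = t1 ⊕ a1 = (a3 ⊕ a1) ⊕ a1
t3 = t2 ⊽ a4 = ((a3 ⊕ a1) ⊕ a1) ⊽ a4
t4 = t3 ⊽ t2 = (((a3 ⊕ a1) ⊕ a1) ⊽ a4) ⊽ ((a3 ⊕ a1) ⊕ a1)
At a1=0, a2=0, a3=0, a4=0: circuit gives 0, formula gives 0.
At a1=0, a2=0, a3=0, a4=1: circuit gives 1, formula gives 1.
Agrees on all 16 inputs.

Yes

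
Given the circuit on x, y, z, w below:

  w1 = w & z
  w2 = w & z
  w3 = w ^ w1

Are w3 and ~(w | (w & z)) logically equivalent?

w1 = w & z
w3 = w ^ w1 = w ^ (w & z)
At x=0, y=0, z=0, w=0: circuit gives 0, formula gives 1.

No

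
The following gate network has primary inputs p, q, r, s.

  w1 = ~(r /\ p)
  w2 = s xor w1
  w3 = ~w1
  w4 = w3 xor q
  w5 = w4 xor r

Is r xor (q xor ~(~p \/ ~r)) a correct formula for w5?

Yes

w1 = ~(r /\ p)
w3 = ~w1 = ~(~(r /\ p))
w4 = w3 xor q = ~(~(r /\ p)) xor q
w5 = w4 xor r = (~(~(r /\ p)) xor q) xor r
At p=0, q=0, r=0, s=0: circuit gives 0, formula gives 0.
At p=0, q=0, r=1, s=0: circuit gives 1, formula gives 1.
Agrees on all 16 inputs.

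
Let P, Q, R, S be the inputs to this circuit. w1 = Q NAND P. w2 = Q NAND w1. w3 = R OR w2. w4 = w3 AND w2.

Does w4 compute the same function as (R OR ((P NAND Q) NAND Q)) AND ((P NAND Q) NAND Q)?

Yes

w1 = Q NAND P
w2 = Q NAND w1 = Q NAND (Q NAND P)
w3 = R OR w2 = R OR (Q NAND (Q NAND P))
w4 = w3 AND w2 = (R OR (Q NAND (Q NAND P))) AND (Q NAND (Q NAND P))
At P=0, Q=1, R=0, S=0: circuit gives 0, formula gives 0.
At P=0, Q=0, R=0, S=0: circuit gives 1, formula gives 1.
Agrees on all 16 inputs.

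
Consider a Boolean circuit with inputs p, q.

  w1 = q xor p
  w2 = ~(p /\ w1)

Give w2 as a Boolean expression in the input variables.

w1 = q xor p
w2 = ~(p /\ w1) = ~(p /\ (q xor p))

~(p /\ (q xor p))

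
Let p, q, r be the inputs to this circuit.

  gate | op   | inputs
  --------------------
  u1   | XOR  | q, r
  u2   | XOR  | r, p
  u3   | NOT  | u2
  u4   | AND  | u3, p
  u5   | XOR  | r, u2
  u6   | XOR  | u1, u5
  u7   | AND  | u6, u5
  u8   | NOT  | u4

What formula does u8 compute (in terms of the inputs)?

NOT (NOT (r XOR p) AND p)

u2 = r XOR p
u3 = NOT u2 = NOT (r XOR p)
u4 = u3 AND p = NOT (r XOR p) AND p
u8 = NOT u4 = NOT (NOT (r XOR p) AND p)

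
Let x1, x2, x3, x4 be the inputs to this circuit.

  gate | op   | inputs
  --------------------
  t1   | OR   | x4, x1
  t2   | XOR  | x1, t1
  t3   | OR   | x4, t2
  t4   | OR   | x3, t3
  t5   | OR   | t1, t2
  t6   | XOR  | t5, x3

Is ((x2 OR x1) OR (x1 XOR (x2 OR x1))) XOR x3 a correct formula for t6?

t1 = x4 OR x1
t2 = x1 XOR t1 = x1 XOR (x4 OR x1)
t5 = t1 OR t2 = (x4 OR x1) OR (x1 XOR (x4 OR x1))
t6 = t5 XOR x3 = ((x4 OR x1) OR (x1 XOR (x4 OR x1))) XOR x3
At x1=0, x2=0, x3=0, x4=1: circuit gives 1, formula gives 0.

No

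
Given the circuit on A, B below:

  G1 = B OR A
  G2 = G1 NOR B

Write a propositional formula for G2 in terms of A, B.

(B OR A) NOR B

G1 = B OR A
G2 = G1 NOR B = (B OR A) NOR B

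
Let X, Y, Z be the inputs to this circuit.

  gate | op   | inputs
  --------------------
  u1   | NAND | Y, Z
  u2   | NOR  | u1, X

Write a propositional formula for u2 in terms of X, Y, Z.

(Y NAND Z) NOR X

u1 = Y NAND Z
u2 = u1 NOR X = (Y NAND Z) NOR X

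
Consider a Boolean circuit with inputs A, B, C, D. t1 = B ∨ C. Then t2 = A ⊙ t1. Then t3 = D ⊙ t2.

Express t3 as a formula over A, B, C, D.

D ⊙ (A ⊙ (B ∨ C))

t1 = B ∨ C
t2 = A ⊙ t1 = A ⊙ (B ∨ C)
t3 = D ⊙ t2 = D ⊙ (A ⊙ (B ∨ C))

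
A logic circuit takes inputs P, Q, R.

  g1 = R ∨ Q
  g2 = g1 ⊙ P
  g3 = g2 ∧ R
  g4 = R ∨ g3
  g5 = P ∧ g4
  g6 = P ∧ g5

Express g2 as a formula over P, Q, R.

(R ∨ Q) ⊙ P

g1 = R ∨ Q
g2 = g1 ⊙ P = (R ∨ Q) ⊙ P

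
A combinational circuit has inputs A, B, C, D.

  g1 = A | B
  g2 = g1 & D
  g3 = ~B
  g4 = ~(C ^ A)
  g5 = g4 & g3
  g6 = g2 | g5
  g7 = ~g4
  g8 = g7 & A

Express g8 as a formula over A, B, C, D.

~(~(C ^ A)) & A

g4 = ~(C ^ A)
g7 = ~g4 = ~(~(C ^ A))
g8 = g7 & A = ~(~(C ^ A)) & A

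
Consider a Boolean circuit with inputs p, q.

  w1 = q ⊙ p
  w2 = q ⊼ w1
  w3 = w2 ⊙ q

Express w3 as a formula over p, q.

(q ⊼ (q ⊙ p)) ⊙ q

w1 = q ⊙ p
w2 = q ⊼ w1 = q ⊼ (q ⊙ p)
w3 = w2 ⊙ q = (q ⊼ (q ⊙ p)) ⊙ q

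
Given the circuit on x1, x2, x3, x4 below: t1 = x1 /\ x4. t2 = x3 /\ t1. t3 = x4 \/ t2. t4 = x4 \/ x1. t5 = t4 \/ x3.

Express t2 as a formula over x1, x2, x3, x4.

t1 = x1 /\ x4
t2 = x3 /\ t1 = x3 /\ (x1 /\ x4)

x3 /\ (x1 /\ x4)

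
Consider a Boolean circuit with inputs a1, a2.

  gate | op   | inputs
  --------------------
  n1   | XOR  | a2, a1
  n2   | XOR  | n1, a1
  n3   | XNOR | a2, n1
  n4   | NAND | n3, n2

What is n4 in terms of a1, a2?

n1 = a2 XOR a1
n2 = n1 XOR a1 = (a2 XOR a1) XOR a1
n3 = a2 XNOR n1 = a2 XNOR (a2 XOR a1)
n4 = n3 NAND n2 = (a2 XNOR (a2 XOR a1)) NAND ((a2 XOR a1) XOR a1)

(a2 XNOR (a2 XOR a1)) NAND ((a2 XOR a1) XOR a1)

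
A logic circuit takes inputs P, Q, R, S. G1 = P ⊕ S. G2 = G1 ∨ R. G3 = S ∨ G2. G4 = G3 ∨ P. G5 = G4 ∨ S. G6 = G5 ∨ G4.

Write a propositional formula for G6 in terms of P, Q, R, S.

(((S ∨ ((P ⊕ S) ∨ R)) ∨ P) ∨ S) ∨ ((S ∨ ((P ⊕ S) ∨ R)) ∨ P)

G1 = P ⊕ S
G2 = G1 ∨ R = (P ⊕ S) ∨ R
G3 = S ∨ G2 = S ∨ ((P ⊕ S) ∨ R)
G4 = G3 ∨ P = (S ∨ ((P ⊕ S) ∨ R)) ∨ P
G5 = G4 ∨ S = ((S ∨ ((P ⊕ S) ∨ R)) ∨ P) ∨ S
G6 = G5 ∨ G4 = (((S ∨ ((P ⊕ S) ∨ R)) ∨ P) ∨ S) ∨ ((S ∨ ((P ⊕ S) ∨ R)) ∨ P)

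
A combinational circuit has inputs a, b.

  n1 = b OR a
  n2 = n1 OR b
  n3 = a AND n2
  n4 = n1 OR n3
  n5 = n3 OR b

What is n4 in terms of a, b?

n1 = b OR a
n2 = n1 OR b = (b OR a) OR b
n3 = a AND n2 = a AND ((b OR a) OR b)
n4 = n1 OR n3 = (b OR a) OR (a AND ((b OR a) OR b))

(b OR a) OR (a AND ((b OR a) OR b))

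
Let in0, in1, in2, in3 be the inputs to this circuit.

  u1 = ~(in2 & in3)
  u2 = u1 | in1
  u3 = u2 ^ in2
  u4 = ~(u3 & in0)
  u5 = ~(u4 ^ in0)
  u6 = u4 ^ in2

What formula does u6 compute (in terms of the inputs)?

u1 = ~(in2 & in3)
u2 = u1 | in1 = (~(in2 & in3)) | in1
u3 = u2 ^ in2 = ((~(in2 & in3)) | in1) ^ in2
u4 = ~(u3 & in0) = ~((((~(in2 & in3)) | in1) ^ in2) & in0)
u6 = u4 ^ in2 = (~((((~(in2 & in3)) | in1) ^ in2) & in0)) ^ in2

(~((((~(in2 & in3)) | in1) ^ in2) & in0)) ^ in2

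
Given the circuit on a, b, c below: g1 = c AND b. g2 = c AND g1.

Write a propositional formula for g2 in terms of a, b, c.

g1 = c AND b
g2 = c AND g1 = c AND (c AND b)

c AND (c AND b)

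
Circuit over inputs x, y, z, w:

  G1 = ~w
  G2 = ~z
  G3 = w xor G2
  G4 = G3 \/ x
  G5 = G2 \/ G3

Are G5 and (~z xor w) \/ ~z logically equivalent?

Yes

G2 = ~z
G3 = w xor G2 = w xor ~z
G5 = G2 \/ G3 = ~z \/ (w xor ~z)
At x=0, y=0, z=1, w=0: circuit gives 0, formula gives 0.
At x=0, y=0, z=0, w=0: circuit gives 1, formula gives 1.
Agrees on all 16 inputs.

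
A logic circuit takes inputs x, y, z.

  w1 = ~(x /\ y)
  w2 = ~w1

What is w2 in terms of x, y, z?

w1 = ~(x /\ y)
w2 = ~w1 = ~(~(x /\ y))

~(~(x /\ y))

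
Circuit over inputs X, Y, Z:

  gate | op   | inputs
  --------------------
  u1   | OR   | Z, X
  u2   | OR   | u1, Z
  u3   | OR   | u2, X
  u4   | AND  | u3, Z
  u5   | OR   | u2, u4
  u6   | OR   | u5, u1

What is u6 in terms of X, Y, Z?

(((Z OR X) OR Z) OR ((((Z OR X) OR Z) OR X) AND Z)) OR (Z OR X)

u1 = Z OR X
u2 = u1 OR Z = (Z OR X) OR Z
u3 = u2 OR X = ((Z OR X) OR Z) OR X
u4 = u3 AND Z = (((Z OR X) OR Z) OR X) AND Z
u5 = u2 OR u4 = ((Z OR X) OR Z) OR ((((Z OR X) OR Z) OR X) AND Z)
u6 = u5 OR u1 = (((Z OR X) OR Z) OR ((((Z OR X) OR Z) OR X) AND Z)) OR (Z OR X)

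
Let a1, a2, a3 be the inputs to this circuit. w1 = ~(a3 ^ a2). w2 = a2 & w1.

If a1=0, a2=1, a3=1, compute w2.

w1 = ~(1 ^ 1) = 1
w2 = 1 & 1 = 1

1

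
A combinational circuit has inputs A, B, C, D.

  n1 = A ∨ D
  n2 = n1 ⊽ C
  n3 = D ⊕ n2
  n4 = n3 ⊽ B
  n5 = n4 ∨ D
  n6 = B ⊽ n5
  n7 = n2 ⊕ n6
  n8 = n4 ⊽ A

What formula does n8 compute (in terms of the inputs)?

((D ⊕ ((A ∨ D) ⊽ C)) ⊽ B) ⊽ A

n1 = A ∨ D
n2 = n1 ⊽ C = (A ∨ D) ⊽ C
n3 = D ⊕ n2 = D ⊕ ((A ∨ D) ⊽ C)
n4 = n3 ⊽ B = (D ⊕ ((A ∨ D) ⊽ C)) ⊽ B
n8 = n4 ⊽ A = ((D ⊕ ((A ∨ D) ⊽ C)) ⊽ B) ⊽ A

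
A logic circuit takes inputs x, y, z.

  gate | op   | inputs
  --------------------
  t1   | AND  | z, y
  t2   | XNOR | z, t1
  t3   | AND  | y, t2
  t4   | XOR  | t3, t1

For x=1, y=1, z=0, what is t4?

t1 = 0 AND 1 = 0
t2 = 0 XNOR 0 = 1
t3 = 1 AND 1 = 1
t4 = 1 XOR 0 = 1

1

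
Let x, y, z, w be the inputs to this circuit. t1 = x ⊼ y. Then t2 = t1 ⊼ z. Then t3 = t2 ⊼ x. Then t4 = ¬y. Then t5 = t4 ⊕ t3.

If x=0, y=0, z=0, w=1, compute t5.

0

t1 = 0 ⊼ 0 = 1
t2 = 1 ⊼ 0 = 1
t3 = 1 ⊼ 0 = 1
t4 = ¬0 = 1
t5 = 1 ⊕ 1 = 0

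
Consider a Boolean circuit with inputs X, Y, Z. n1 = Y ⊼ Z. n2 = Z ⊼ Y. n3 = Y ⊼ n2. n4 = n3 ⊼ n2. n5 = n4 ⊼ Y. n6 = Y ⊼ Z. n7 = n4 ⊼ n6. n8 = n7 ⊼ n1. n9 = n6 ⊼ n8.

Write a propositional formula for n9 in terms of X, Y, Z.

(Y ⊼ Z) ⊼ ((((Y ⊼ (Z ⊼ Y)) ⊼ (Z ⊼ Y)) ⊼ (Y ⊼ Z)) ⊼ (Y ⊼ Z))

n1 = Y ⊼ Z
n2 = Z ⊼ Y
n3 = Y ⊼ n2 = Y ⊼ (Z ⊼ Y)
n4 = n3 ⊼ n2 = (Y ⊼ (Z ⊼ Y)) ⊼ (Z ⊼ Y)
n6 = Y ⊼ Z
n7 = n4 ⊼ n6 = ((Y ⊼ (Z ⊼ Y)) ⊼ (Z ⊼ Y)) ⊼ (Y ⊼ Z)
n8 = n7 ⊼ n1 = (((Y ⊼ (Z ⊼ Y)) ⊼ (Z ⊼ Y)) ⊼ (Y ⊼ Z)) ⊼ (Y ⊼ Z)
n9 = n6 ⊼ n8 = (Y ⊼ Z) ⊼ ((((Y ⊼ (Z ⊼ Y)) ⊼ (Z ⊼ Y)) ⊼ (Y ⊼ Z)) ⊼ (Y ⊼ Z))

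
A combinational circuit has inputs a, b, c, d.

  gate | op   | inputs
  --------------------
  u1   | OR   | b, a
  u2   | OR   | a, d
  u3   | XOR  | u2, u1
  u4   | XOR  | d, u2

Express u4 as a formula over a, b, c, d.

u2 = a OR d
u4 = d XOR u2 = d XOR (a OR d)

d XOR (a OR d)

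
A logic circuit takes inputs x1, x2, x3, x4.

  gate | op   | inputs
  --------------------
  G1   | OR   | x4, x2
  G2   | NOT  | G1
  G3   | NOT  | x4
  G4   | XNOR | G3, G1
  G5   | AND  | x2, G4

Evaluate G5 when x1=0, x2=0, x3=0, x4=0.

0

G1 = 0 OR 0 = 0
G3 = NOT 0 = 1
G4 = 1 XNOR 0 = 0
G5 = 0 AND 0 = 0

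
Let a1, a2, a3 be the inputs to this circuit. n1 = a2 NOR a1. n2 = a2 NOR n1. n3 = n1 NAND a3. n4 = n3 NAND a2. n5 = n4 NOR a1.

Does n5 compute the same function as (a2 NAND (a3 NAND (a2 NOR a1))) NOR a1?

Yes

n1 = a2 NOR a1
n3 = n1 NAND a3 = (a2 NOR a1) NAND a3
n4 = n3 NAND a2 = ((a2 NOR a1) NAND a3) NAND a2
n5 = n4 NOR a1 = (((a2 NOR a1) NAND a3) NAND a2) NOR a1
At a1=0, a2=0, a3=0: circuit gives 0, formula gives 0.
At a1=0, a2=1, a3=0: circuit gives 1, formula gives 1.
Agrees on all 8 inputs.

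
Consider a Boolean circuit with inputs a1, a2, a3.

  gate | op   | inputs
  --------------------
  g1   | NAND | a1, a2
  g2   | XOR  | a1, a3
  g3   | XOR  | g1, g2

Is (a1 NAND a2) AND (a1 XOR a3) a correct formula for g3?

No

g1 = a1 NAND a2
g2 = a1 XOR a3
g3 = g1 XOR g2 = (a1 NAND a2) XOR (a1 XOR a3)
At a1=0, a2=0, a3=0: circuit gives 1, formula gives 0.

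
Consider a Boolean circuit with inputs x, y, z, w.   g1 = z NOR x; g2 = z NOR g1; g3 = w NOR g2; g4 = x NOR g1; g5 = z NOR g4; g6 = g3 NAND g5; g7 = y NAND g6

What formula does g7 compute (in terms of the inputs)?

y NAND ((w NOR (z NOR (z NOR x))) NAND (z NOR (x NOR (z NOR x))))

g1 = z NOR x
g2 = z NOR g1 = z NOR (z NOR x)
g3 = w NOR g2 = w NOR (z NOR (z NOR x))
g4 = x NOR g1 = x NOR (z NOR x)
g5 = z NOR g4 = z NOR (x NOR (z NOR x))
g6 = g3 NAND g5 = (w NOR (z NOR (z NOR x))) NAND (z NOR (x NOR (z NOR x)))
g7 = y NAND g6 = y NAND ((w NOR (z NOR (z NOR x))) NAND (z NOR (x NOR (z NOR x))))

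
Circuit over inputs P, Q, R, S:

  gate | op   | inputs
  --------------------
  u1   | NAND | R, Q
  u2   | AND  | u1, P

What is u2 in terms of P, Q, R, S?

(R NAND Q) AND P

u1 = R NAND Q
u2 = u1 AND P = (R NAND Q) AND P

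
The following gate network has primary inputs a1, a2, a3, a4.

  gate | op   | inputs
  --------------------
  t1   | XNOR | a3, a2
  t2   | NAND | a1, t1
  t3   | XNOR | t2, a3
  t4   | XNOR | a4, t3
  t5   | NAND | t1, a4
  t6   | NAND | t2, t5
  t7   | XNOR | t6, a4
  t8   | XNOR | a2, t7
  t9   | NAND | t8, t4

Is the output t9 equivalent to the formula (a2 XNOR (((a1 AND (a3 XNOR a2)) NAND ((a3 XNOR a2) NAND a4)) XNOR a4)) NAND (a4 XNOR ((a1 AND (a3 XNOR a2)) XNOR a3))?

No

t1 = a3 XNOR a2
t2 = a1 NAND t1 = a1 NAND (a3 XNOR a2)
t3 = t2 XNOR a3 = (a1 NAND (a3 XNOR a2)) XNOR a3
t4 = a4 XNOR t3 = a4 XNOR ((a1 NAND (a3 XNOR a2)) XNOR a3)
t5 = t1 NAND a4 = (a3 XNOR a2) NAND a4
t6 = t2 NAND t5 = (a1 NAND (a3 XNOR a2)) NAND ((a3 XNOR a2) NAND a4)
t7 = t6 XNOR a4 = ((a1 NAND (a3 XNOR a2)) NAND ((a3 XNOR a2) NAND a4)) XNOR a4
t8 = a2 XNOR t7 = a2 XNOR (((a1 NAND (a3 XNOR a2)) NAND ((a3 XNOR a2) NAND a4)) XNOR a4)
t9 = t8 NAND t4 = (a2 XNOR (((a1 NAND (a3 XNOR a2)) NAND ((a3 XNOR a2) NAND a4)) XNOR a4)) NAND (a4 XNOR ((a1 NAND (a3 XNOR a2)) XNOR a3))
At a1=0, a2=0, a3=1, a4=0: circuit gives 1, formula gives 0.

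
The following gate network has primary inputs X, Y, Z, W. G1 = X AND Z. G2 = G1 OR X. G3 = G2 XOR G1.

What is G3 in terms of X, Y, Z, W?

((X AND Z) OR X) XOR (X AND Z)

G1 = X AND Z
G2 = G1 OR X = (X AND Z) OR X
G3 = G2 XOR G1 = ((X AND Z) OR X) XOR (X AND Z)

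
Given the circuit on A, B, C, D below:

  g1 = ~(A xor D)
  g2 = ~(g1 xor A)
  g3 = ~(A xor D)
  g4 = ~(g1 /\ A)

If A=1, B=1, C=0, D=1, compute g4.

0

g1 = ~(1 xor 1) = 1
g4 = ~(1 /\ 1) = 0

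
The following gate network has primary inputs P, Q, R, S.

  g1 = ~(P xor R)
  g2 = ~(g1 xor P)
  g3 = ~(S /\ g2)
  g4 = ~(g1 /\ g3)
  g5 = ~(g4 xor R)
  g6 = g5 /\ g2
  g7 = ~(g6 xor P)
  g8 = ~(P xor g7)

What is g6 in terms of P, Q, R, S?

g1 = ~(P xor R)
g2 = ~(g1 xor P) = ~((~(P xor R)) xor P)
g3 = ~(S /\ g2) = ~(S /\ (~((~(P xor R)) xor P)))
g4 = ~(g1 /\ g3) = ~((~(P xor R)) /\ (~(S /\ (~((~(P xor R)) xor P)))))
g5 = ~(g4 xor R) = ~((~((~(P xor R)) /\ (~(S /\ (~((~(P xor R)) xor P)))))) xor R)
g6 = g5 /\ g2 = (~((~((~(P xor R)) /\ (~(S /\ (~((~(P xor R)) xor P)))))) xor R)) /\ (~((~(P xor R)) xor P))

(~((~((~(P xor R)) /\ (~(S /\ (~((~(P xor R)) xor P)))))) xor R)) /\ (~((~(P xor R)) xor P))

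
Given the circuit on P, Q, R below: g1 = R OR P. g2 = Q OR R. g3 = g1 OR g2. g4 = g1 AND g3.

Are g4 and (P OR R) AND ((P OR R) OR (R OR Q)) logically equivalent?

Yes

g1 = R OR P
g2 = Q OR R
g3 = g1 OR g2 = (R OR P) OR (Q OR R)
g4 = g1 AND g3 = (R OR P) AND ((R OR P) OR (Q OR R))
At P=0, Q=0, R=0: circuit gives 0, formula gives 0.
At P=0, Q=0, R=1: circuit gives 1, formula gives 1.
Agrees on all 8 inputs.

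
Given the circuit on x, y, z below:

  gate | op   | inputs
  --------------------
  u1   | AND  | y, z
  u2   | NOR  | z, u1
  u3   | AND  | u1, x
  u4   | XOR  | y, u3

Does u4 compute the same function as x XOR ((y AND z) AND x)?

No

u1 = y AND z
u3 = u1 AND x = (y AND z) AND x
u4 = y XOR u3 = y XOR ((y AND z) AND x)
At x=0, y=1, z=0: circuit gives 1, formula gives 0.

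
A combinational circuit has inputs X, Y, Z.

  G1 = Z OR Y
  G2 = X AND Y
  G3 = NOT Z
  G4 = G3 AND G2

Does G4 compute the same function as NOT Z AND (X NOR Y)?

G2 = X AND Y
G3 = NOT Z
G4 = G3 AND G2 = NOT Z AND (X AND Y)
At X=0, Y=0, Z=0: circuit gives 0, formula gives 1.

No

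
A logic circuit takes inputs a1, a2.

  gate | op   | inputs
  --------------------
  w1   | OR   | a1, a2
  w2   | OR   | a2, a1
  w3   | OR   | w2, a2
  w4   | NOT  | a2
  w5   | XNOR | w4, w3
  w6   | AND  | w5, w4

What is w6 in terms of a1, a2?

(NOT a2 XNOR ((a2 OR a1) OR a2)) AND NOT a2

w2 = a2 OR a1
w3 = w2 OR a2 = (a2 OR a1) OR a2
w4 = NOT a2
w5 = w4 XNOR w3 = NOT a2 XNOR ((a2 OR a1) OR a2)
w6 = w5 AND w4 = (NOT a2 XNOR ((a2 OR a1) OR a2)) AND NOT a2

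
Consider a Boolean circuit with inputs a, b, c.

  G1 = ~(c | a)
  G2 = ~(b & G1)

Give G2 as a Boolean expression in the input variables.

~(b & (~(c | a)))

G1 = ~(c | a)
G2 = ~(b & G1) = ~(b & (~(c | a)))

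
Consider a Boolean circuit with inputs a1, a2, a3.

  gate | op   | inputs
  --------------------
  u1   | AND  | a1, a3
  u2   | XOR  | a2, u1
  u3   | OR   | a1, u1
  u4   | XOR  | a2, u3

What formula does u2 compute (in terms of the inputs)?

a2 XOR (a1 AND a3)

u1 = a1 AND a3
u2 = a2 XOR u1 = a2 XOR (a1 AND a3)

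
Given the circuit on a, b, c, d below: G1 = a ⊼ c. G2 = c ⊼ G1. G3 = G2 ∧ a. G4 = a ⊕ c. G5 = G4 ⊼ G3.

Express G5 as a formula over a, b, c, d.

G1 = a ⊼ c
G2 = c ⊼ G1 = c ⊼ (a ⊼ c)
G3 = G2 ∧ a = (c ⊼ (a ⊼ c)) ∧ a
G4 = a ⊕ c
G5 = G4 ⊼ G3 = (a ⊕ c) ⊼ ((c ⊼ (a ⊼ c)) ∧ a)

(a ⊕ c) ⊼ ((c ⊼ (a ⊼ c)) ∧ a)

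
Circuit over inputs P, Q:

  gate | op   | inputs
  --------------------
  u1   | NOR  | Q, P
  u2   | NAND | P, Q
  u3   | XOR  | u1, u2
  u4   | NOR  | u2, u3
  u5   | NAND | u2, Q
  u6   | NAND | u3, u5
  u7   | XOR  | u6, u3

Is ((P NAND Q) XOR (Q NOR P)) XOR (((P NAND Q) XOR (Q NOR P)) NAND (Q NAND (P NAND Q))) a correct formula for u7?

u1 = Q NOR P
u2 = P NAND Q
u3 = u1 XOR u2 = (Q NOR P) XOR (P NAND Q)
u5 = u2 NAND Q = (P NAND Q) NAND Q
u6 = u3 NAND u5 = ((Q NOR P) XOR (P NAND Q)) NAND ((P NAND Q) NAND Q)
u7 = u6 XOR u3 = (((Q NOR P) XOR (P NAND Q)) NAND ((P NAND Q) NAND Q)) XOR ((Q NOR P) XOR (P NAND Q))
At P=0, Q=1: circuit gives 0, formula gives 0.
At P=0, Q=0: circuit gives 1, formula gives 1.
Agrees on all 4 inputs.

Yes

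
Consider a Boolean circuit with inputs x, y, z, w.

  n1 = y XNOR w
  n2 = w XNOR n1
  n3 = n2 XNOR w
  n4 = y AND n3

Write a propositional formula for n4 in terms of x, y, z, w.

y AND ((w XNOR (y XNOR w)) XNOR w)

n1 = y XNOR w
n2 = w XNOR n1 = w XNOR (y XNOR w)
n3 = n2 XNOR w = (w XNOR (y XNOR w)) XNOR w
n4 = y AND n3 = y AND ((w XNOR (y XNOR w)) XNOR w)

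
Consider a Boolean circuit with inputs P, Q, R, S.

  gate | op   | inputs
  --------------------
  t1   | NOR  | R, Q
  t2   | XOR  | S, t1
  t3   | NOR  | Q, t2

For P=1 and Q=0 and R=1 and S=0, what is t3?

1

t1 = 1 NOR 0 = 0
t2 = 0 XOR 0 = 0
t3 = 0 NOR 0 = 1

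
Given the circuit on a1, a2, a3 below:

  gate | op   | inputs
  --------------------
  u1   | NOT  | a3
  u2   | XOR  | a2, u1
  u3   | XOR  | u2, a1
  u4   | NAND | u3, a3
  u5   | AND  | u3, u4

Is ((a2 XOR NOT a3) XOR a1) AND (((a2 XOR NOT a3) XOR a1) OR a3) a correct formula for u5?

u1 = NOT a3
u2 = a2 XOR u1 = a2 XOR NOT a3
u3 = u2 XOR a1 = (a2 XOR NOT a3) XOR a1
u4 = u3 NAND a3 = ((a2 XOR NOT a3) XOR a1) NAND a3
u5 = u3 AND u4 = ((a2 XOR NOT a3) XOR a1) AND (((a2 XOR NOT a3) XOR a1) NAND a3)
At a1=0, a2=1, a3=1: circuit gives 0, formula gives 1.

No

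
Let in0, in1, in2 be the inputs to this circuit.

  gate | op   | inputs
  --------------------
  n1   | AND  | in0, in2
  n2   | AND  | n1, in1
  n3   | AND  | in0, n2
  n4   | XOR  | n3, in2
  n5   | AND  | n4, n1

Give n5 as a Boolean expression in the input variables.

((in0 AND ((in0 AND in2) AND in1)) XOR in2) AND (in0 AND in2)

n1 = in0 AND in2
n2 = n1 AND in1 = (in0 AND in2) AND in1
n3 = in0 AND n2 = in0 AND ((in0 AND in2) AND in1)
n4 = n3 XOR in2 = (in0 AND ((in0 AND in2) AND in1)) XOR in2
n5 = n4 AND n1 = ((in0 AND ((in0 AND in2) AND in1)) XOR in2) AND (in0 AND in2)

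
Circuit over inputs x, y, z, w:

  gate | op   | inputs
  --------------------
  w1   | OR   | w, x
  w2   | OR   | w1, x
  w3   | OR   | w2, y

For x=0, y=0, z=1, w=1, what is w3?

1

w1 = 1 OR 0 = 1
w2 = 1 OR 0 = 1
w3 = 1 OR 0 = 1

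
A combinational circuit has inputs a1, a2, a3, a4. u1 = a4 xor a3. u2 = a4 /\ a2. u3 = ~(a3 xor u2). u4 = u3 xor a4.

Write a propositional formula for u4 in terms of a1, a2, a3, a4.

(~(a3 xor (a4 /\ a2))) xor a4

u2 = a4 /\ a2
u3 = ~(a3 xor u2) = ~(a3 xor (a4 /\ a2))
u4 = u3 xor a4 = (~(a3 xor (a4 /\ a2))) xor a4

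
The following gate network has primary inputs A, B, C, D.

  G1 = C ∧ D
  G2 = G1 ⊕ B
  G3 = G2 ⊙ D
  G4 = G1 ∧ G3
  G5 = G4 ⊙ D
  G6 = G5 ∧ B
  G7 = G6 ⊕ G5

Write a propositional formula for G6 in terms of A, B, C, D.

(((C ∧ D) ∧ (((C ∧ D) ⊕ B) ⊙ D)) ⊙ D) ∧ B

G1 = C ∧ D
G2 = G1 ⊕ B = (C ∧ D) ⊕ B
G3 = G2 ⊙ D = ((C ∧ D) ⊕ B) ⊙ D
G4 = G1 ∧ G3 = (C ∧ D) ∧ (((C ∧ D) ⊕ B) ⊙ D)
G5 = G4 ⊙ D = ((C ∧ D) ∧ (((C ∧ D) ⊕ B) ⊙ D)) ⊙ D
G6 = G5 ∧ B = (((C ∧ D) ∧ (((C ∧ D) ⊕ B) ⊙ D)) ⊙ D) ∧ B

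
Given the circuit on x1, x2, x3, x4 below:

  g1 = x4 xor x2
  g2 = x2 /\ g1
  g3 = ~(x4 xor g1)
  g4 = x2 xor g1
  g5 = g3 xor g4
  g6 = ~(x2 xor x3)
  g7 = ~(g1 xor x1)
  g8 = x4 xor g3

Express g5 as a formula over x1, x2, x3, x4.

(~(x4 xor (x4 xor x2))) xor (x2 xor (x4 xor x2))

g1 = x4 xor x2
g3 = ~(x4 xor g1) = ~(x4 xor (x4 xor x2))
g4 = x2 xor g1 = x2 xor (x4 xor x2)
g5 = g3 xor g4 = (~(x4 xor (x4 xor x2))) xor (x2 xor (x4 xor x2))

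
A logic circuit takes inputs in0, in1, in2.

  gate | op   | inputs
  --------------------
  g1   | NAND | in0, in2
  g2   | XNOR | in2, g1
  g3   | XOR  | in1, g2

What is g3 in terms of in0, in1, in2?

in1 XOR (in2 XNOR (in0 NAND in2))

g1 = in0 NAND in2
g2 = in2 XNOR g1 = in2 XNOR (in0 NAND in2)
g3 = in1 XOR g2 = in1 XOR (in2 XNOR (in0 NAND in2))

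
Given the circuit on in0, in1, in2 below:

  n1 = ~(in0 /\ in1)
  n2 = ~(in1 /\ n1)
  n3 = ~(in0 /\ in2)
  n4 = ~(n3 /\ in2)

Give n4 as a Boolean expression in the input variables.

n3 = ~(in0 /\ in2)
n4 = ~(n3 /\ in2) = ~((~(in0 /\ in2)) /\ in2)

~((~(in0 /\ in2)) /\ in2)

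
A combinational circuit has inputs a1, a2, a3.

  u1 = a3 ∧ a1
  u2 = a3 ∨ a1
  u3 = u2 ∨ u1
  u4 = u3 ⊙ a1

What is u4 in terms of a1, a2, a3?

((a3 ∨ a1) ∨ (a3 ∧ a1)) ⊙ a1

u1 = a3 ∧ a1
u2 = a3 ∨ a1
u3 = u2 ∨ u1 = (a3 ∨ a1) ∨ (a3 ∧ a1)
u4 = u3 ⊙ a1 = ((a3 ∨ a1) ∨ (a3 ∧ a1)) ⊙ a1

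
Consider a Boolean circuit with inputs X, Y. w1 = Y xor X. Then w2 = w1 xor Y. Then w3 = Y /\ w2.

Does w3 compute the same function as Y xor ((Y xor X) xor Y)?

No

w1 = Y xor X
w2 = w1 xor Y = (Y xor X) xor Y
w3 = Y /\ w2 = Y /\ ((Y xor X) xor Y)
At X=0, Y=1: circuit gives 0, formula gives 1.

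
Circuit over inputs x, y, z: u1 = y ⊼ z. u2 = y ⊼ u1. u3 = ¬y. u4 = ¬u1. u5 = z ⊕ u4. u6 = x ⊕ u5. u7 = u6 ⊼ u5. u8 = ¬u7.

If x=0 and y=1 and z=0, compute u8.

0

u1 = 1 ⊼ 0 = 1
u4 = ¬1 = 0
u5 = 0 ⊕ 0 = 0
u6 = 0 ⊕ 0 = 0
u7 = 0 ⊼ 0 = 1
u8 = ¬1 = 0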